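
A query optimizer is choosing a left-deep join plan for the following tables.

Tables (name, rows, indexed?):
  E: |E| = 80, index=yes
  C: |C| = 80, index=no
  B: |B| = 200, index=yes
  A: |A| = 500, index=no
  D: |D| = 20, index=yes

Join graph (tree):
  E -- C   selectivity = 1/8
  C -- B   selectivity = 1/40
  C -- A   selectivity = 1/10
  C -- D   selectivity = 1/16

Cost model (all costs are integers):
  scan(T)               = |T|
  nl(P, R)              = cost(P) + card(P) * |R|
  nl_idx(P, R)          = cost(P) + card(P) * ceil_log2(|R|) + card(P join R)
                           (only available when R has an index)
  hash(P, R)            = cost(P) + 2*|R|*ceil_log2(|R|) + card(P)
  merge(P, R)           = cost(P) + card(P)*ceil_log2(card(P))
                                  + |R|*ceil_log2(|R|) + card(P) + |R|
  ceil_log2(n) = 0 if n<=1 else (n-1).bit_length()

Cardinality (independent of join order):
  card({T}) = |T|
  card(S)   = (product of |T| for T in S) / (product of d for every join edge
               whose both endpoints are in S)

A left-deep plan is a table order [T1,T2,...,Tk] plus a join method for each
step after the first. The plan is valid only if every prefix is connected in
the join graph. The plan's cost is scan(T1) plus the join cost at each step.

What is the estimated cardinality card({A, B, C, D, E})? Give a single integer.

Tables in S: A(500), B(200), C(80), D(20), E(80)
Edges inside S: E-C(d=8), C-B(d=40), C-A(d=10), C-D(d=16)
numerator = 500 * 200 * 80 * 20 * 80 = 12800000000
denominator = 8 * 40 * 10 * 16 = 51200
card(S) = 12800000000 / 51200 = 250000

250000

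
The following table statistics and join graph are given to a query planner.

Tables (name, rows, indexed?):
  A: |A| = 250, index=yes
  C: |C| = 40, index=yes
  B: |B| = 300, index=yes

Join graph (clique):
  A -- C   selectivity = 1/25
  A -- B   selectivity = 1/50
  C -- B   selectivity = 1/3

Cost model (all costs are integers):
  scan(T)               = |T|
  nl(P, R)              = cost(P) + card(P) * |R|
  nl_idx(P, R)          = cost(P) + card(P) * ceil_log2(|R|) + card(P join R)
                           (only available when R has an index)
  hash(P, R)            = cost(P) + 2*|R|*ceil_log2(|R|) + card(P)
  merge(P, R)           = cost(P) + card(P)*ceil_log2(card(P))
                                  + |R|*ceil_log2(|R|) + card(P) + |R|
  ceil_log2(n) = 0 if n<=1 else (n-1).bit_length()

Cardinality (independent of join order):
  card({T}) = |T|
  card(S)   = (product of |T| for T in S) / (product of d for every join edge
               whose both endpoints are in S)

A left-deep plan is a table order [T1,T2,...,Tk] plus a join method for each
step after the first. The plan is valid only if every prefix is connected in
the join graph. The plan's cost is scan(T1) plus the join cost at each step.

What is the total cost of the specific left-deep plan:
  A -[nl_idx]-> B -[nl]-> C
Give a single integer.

64000

step 1: scan A: cost=250, card=250
step 2: join B via nl_idx
    card(P join B) = 250*300/(50) = 1500
    cost = 250 + 250*9 + 1500 = 4000
step 3: join C via nl
    card(P join C) = 1500*40/(25*3) = 800
    cost = 4000 + 1500*40 = 64000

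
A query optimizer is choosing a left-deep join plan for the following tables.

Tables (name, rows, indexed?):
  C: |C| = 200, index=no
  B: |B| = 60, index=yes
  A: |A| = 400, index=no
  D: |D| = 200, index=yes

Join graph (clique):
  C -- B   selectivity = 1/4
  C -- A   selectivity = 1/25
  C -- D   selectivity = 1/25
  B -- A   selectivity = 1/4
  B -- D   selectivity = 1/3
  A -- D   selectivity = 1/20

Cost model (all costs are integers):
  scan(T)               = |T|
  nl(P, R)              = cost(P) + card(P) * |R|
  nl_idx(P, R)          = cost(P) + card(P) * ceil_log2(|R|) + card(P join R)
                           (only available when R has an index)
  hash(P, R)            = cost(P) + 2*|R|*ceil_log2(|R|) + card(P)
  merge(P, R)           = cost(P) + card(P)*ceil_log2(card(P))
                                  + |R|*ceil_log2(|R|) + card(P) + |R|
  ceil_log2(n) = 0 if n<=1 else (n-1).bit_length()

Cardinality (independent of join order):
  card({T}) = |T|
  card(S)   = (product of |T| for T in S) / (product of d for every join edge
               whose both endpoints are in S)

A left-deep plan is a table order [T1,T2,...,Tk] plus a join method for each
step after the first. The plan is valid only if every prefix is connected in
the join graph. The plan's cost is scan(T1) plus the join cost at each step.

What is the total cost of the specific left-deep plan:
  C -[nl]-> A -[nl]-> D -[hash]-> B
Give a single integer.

722200

step 1: scan C: cost=200, card=200
step 2: join A via nl
    card(P join A) = 200*400/(25) = 3200
    cost = 200 + 200*400 = 80200
step 3: join D via nl
    card(P join D) = 3200*200/(25*20) = 1280
    cost = 80200 + 3200*200 = 720200
step 4: join B via hash
    card(P join B) = 1280*60/(4*4*3) = 1600
    cost = 720200 + 2*60*6 + 1280 = 722200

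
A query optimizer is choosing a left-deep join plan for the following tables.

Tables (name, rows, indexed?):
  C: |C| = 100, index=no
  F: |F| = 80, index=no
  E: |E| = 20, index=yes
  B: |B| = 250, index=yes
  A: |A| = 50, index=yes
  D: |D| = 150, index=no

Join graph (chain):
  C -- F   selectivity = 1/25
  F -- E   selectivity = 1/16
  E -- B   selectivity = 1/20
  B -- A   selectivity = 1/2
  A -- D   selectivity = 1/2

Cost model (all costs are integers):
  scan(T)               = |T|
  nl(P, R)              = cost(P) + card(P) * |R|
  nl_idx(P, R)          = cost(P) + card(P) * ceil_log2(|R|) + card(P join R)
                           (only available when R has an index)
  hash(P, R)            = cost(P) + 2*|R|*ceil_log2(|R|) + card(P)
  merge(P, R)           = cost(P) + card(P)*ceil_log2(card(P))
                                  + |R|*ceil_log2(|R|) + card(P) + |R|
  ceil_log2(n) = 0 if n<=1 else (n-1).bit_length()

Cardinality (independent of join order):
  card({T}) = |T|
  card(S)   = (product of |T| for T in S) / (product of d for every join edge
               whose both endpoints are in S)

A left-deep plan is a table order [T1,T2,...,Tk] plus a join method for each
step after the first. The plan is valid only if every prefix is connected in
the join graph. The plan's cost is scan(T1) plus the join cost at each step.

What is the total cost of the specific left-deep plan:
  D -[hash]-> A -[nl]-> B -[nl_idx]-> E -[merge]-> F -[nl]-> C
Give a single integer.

step 1: scan D: cost=150, card=150
step 2: join A via hash
    card(P join A) = 150*50/(2) = 3750
    cost = 150 + 2*50*6 + 150 = 900
step 3: join B via nl
    card(P join B) = 3750*250/(2) = 468750
    cost = 900 + 3750*250 = 938400
step 4: join E via nl_idx
    card(P join E) = 468750*20/(20) = 468750
    cost = 938400 + 468750*5 + 468750 = 3750900
step 5: join F via merge
    card(P join F) = 468750*80/(16) = 2343750
    cost = 3750900 + 468750*19 + 80*7 + 468750 + 80 = 13126540
step 6: join C via nl
    card(P join C) = 2343750*100/(25) = 9375000
    cost = 13126540 + 2343750*100 = 247501540

247501540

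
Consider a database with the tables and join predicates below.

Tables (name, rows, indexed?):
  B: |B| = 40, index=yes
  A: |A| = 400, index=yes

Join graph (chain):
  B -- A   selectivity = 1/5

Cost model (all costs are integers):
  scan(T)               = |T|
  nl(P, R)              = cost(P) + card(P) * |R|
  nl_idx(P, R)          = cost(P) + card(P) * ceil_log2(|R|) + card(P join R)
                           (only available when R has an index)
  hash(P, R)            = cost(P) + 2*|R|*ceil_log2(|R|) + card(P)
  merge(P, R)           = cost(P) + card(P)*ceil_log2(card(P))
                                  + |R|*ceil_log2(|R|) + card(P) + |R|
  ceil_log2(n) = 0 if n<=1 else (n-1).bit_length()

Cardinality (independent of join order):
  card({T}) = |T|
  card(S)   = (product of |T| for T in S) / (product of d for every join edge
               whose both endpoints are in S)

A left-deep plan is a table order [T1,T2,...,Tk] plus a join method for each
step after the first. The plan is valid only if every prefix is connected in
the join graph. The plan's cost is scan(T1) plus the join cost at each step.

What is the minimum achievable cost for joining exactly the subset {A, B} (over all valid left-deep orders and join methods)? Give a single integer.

1280

Selinger DP over subsets of {A,B}:
  {B}: scan cost=40, card=40
  {A}: scan cost=400, card=400
  {AB}: card=3200; try (B,hash)→1280, (A,nl_idx)→3600, (A,merge)→4320, (B,merge)→4680, (B,nl_idx)→6000, (A,hash)→7280 …(+2); best=1280 via (B,hash)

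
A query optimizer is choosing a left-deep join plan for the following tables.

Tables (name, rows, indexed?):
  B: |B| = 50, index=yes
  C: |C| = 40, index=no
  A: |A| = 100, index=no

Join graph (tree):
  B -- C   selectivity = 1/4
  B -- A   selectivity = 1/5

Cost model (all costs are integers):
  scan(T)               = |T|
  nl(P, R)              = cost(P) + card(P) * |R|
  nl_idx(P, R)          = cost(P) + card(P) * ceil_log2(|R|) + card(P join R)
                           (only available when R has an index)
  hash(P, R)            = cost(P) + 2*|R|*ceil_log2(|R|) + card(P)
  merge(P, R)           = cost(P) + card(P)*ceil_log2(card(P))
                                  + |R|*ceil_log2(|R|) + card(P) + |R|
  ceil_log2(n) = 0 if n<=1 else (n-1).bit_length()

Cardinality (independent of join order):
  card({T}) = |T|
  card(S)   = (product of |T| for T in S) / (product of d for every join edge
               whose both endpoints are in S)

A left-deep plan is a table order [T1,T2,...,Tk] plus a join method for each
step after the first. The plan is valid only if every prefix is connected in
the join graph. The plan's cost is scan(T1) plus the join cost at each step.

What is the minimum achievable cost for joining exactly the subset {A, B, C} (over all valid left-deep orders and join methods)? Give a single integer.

Selinger DP over subsets of {A,B,C}:
  {B}: scan cost=50, card=50
  {C}: scan cost=40, card=40
  {A}: scan cost=100, card=100
  {BC}: card=500; try (C,hash)→580, (B,merge)→670, (C,merge)→680, (B,hash)→680, (B,nl_idx)→780, (B,nl)→2040 …(+1); best=580 via (C,hash)
  {AB}: card=1000; try (B,hash)→800, (A,merge)→1200, (B,merge)→1250, (A,hash)→1500, (B,nl_idx)→1700, (A,nl)→5050 …(+1); best=800 via (B,hash)
  {ABC}: card=10000; try (C,hash)→2280, (A,hash)→2480, (A,merge)→6380, (C,merge)→12080, (C,nl)→40800, (A,nl)→50580; best=2280 via (C,hash)

2280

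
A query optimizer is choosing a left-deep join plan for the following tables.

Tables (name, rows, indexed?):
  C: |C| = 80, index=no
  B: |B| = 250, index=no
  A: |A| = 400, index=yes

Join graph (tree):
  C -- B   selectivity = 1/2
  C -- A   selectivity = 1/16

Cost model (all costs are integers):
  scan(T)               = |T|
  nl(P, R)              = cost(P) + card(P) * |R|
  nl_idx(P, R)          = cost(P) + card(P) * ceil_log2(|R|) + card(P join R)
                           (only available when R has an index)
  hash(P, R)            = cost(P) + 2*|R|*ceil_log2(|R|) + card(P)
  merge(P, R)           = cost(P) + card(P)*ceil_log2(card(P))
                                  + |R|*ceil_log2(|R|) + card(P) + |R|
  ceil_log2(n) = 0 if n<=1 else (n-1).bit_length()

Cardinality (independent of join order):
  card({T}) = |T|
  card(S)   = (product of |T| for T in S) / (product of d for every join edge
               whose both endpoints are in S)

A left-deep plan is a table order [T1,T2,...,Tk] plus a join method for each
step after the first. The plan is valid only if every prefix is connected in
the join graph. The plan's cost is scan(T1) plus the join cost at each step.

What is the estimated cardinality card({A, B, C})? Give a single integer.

250000

Tables in S: A(400), B(250), C(80)
Edges inside S: C-B(d=2), C-A(d=16)
numerator = 400 * 250 * 80 = 8000000
denominator = 2 * 16 = 32
card(S) = 8000000 / 32 = 250000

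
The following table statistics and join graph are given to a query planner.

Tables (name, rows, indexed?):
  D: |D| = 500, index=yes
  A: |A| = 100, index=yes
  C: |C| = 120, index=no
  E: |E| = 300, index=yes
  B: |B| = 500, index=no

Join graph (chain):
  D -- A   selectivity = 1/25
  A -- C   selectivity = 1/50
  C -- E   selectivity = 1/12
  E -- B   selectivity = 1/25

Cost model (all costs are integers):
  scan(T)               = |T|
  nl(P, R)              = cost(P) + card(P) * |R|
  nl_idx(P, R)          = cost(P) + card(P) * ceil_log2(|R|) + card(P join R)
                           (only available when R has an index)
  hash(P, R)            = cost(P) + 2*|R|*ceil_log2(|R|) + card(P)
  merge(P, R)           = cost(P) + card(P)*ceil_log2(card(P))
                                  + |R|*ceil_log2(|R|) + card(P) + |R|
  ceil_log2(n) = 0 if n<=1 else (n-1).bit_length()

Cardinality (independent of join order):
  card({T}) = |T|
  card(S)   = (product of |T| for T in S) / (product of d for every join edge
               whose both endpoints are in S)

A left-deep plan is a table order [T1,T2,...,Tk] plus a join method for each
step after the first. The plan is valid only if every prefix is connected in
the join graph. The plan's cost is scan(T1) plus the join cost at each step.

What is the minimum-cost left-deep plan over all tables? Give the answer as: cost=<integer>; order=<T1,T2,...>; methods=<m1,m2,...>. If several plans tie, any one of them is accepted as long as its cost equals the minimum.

cost=145280; order=D,A,C,E,B; methods=hash,hash,hash,hash

Selinger DP (subsets sized 1..n):
  {D}: scan cost=500, card=500
  {A}: scan cost=100, card=100
  {C}: scan cost=120, card=120
  {E}: scan cost=300, card=300
  {B}: scan cost=500, card=500
  {AD}: card=2000; try (A,hash)→2400, (D,nl_idx)→3000, (D,merge)→5900, (A,nl_idx)→6000, (A,merge)→6300, (D,hash)→9200 …(+2); best=2400 via (A,hash)
  {AC}: card=240; try (A,nl_idx)→1200, (A,hash)→1640, (C,merge)→1860, (C,hash)→1880, (A,merge)→1880, (C,nl)→12100 …(+1); best=1200 via (A,nl_idx)
  {CE}: card=3000; try (C,hash)→2280, (E,merge)→4080, (E,nl_idx)→4200, (C,merge)→4260, (E,hash)→5640, (E,nl)→36120 …(+1); best=2280 via (C,hash)
  {BE}: card=6000; try (E,hash)→6400, (B,merge)→8300, (E,merge)→8500, (B,hash)→9600, (E,nl_idx)→11000, (B,nl)→150300 …(+1); best=6400 via (E,hash)
  {ACD}: card=4800; try (C,hash)→6080, (D,nl_idx)→8160, (D,merge)→8360, (D,hash)→10440, (C,merge)→27360, (D,nl)→121200 …(+1); best=6080 via (C,hash)
  {ACE}: card=6000; try (E,merge)→6360, (A,hash)→6680, (E,hash)→6840, (E,nl_idx)→9360, (A,nl_idx)→29280, (A,merge)→42080 …(+2); best=6360 via (E,merge)
  {BCE}: card=60000; try (C,hash)→14080, (B,hash)→14280, (B,merge)→46280, (C,merge)→91360, (C,nl)→726400, (B,nl)→1502280; best=14080 via (C,hash)
  {ACDE}: card=120000; try (E,hash)→16280, (D,hash)→21360, (E,merge)→76280, (D,merge)→95360, (E,nl_idx)→169280, (D,nl_idx)→180360 …(+2); best=16280 via (E,hash)
  {ABCE}: card=120000; try (B,hash)→21360, (A,hash)→75480, (B,merge)→95360, (A,nl_idx)→554080, (A,merge)→1034880, (B,nl)→3006360 …(+1); best=21360 via (B,hash)
  {ABCDE}: card=2400000; try (B,hash)→145280, (D,hash)→150360, (B,merge)→2181280, (D,merge)→2186360, (D,nl_idx)→3501360, (B,nl)→60016280 …(+1); best=145280 via (B,hash)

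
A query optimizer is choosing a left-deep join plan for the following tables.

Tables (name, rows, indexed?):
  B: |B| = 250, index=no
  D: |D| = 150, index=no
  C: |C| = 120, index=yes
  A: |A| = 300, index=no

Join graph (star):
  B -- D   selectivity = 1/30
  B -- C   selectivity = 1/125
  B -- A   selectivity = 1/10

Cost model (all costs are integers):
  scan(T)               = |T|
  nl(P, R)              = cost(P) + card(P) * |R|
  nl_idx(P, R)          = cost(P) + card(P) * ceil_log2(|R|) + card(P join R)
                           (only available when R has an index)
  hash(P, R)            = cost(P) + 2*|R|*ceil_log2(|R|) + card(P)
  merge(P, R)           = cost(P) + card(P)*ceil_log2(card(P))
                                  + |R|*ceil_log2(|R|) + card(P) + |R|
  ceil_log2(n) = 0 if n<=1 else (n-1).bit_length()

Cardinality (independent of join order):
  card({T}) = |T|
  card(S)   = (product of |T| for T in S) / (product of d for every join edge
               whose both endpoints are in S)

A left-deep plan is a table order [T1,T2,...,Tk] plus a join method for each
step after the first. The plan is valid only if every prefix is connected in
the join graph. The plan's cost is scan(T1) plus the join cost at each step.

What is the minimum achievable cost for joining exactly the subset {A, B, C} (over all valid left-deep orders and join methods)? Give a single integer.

7340

Selinger DP over subsets of {A,B,C}:
  {B}: scan cost=250, card=250
  {C}: scan cost=120, card=120
  {A}: scan cost=300, card=300
  {BC}: card=240; try (C,hash)→2180, (C,nl_idx)→2240, (B,merge)→3330, (C,merge)→3460, (B,hash)→4240, (B,nl)→30120 …(+1); best=2180 via (C,hash)
  {AB}: card=7500; try (B,hash)→4600, (A,merge)→5500, (B,merge)→5550, (A,hash)→5900, (A,nl)→75250, (B,nl)→75300; best=4600 via (B,hash)
  {ABC}: card=7200; try (A,merge)→7340, (A,hash)→7820, (C,hash)→13780, (C,nl_idx)→64300, (A,nl)→74180, (C,merge)→110560 …(+1); best=7340 via (A,merge)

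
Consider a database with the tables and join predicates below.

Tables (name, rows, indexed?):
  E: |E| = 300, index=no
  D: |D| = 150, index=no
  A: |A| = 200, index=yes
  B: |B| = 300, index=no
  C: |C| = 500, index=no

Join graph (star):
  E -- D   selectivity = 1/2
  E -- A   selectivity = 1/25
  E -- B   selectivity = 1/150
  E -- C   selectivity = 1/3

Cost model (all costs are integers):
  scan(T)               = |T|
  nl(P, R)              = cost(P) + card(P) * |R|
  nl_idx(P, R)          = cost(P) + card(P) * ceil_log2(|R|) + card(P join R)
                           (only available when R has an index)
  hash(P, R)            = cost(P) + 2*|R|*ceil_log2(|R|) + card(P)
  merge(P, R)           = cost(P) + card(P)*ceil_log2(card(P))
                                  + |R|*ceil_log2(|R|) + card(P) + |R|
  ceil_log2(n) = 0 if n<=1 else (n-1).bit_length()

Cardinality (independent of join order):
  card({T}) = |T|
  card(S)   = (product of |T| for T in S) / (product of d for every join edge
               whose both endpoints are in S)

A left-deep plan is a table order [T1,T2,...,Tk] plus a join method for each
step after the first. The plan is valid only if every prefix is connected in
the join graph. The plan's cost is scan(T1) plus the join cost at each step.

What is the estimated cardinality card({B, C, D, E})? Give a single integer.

Tables in S: B(300), C(500), D(150), E(300)
Edges inside S: E-D(d=2), E-B(d=150), E-C(d=3)
numerator = 300 * 500 * 150 * 300 = 6750000000
denominator = 2 * 150 * 3 = 900
card(S) = 6750000000 / 900 = 7500000

7500000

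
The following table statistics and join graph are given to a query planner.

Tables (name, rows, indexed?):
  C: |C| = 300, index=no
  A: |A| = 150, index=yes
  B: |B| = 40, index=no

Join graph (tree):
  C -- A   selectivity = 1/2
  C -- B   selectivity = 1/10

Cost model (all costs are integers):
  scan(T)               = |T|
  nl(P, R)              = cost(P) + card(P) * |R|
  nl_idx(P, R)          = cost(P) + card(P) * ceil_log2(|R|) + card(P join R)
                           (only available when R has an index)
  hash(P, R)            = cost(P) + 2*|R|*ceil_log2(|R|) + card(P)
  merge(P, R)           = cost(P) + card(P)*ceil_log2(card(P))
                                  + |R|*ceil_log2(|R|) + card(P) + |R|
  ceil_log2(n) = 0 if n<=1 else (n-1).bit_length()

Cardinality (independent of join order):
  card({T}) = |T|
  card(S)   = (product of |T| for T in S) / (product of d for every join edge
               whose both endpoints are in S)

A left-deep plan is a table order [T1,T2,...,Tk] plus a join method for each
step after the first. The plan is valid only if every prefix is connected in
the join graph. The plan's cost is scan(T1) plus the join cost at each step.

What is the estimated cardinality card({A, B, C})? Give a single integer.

90000

Tables in S: A(150), B(40), C(300)
Edges inside S: C-A(d=2), C-B(d=10)
numerator = 150 * 40 * 300 = 1800000
denominator = 2 * 10 = 20
card(S) = 1800000 / 20 = 90000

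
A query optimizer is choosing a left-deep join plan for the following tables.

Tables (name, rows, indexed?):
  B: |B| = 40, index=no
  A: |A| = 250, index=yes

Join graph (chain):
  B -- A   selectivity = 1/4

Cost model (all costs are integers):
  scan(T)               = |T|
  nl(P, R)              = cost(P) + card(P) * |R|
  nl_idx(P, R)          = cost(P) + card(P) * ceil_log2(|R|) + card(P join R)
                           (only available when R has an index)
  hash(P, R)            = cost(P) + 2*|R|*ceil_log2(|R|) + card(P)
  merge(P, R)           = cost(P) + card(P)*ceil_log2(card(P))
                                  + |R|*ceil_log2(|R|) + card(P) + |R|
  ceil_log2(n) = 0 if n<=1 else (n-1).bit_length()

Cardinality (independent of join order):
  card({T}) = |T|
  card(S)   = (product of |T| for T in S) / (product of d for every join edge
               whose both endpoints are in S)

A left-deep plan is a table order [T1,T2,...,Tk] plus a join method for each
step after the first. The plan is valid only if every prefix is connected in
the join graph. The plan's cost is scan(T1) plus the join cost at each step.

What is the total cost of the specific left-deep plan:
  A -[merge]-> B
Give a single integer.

step 1: scan A: cost=250, card=250
step 2: join B via merge
    card(P join B) = 250*40/(4) = 2500
    cost = 250 + 250*8 + 40*6 + 250 + 40 = 2780

2780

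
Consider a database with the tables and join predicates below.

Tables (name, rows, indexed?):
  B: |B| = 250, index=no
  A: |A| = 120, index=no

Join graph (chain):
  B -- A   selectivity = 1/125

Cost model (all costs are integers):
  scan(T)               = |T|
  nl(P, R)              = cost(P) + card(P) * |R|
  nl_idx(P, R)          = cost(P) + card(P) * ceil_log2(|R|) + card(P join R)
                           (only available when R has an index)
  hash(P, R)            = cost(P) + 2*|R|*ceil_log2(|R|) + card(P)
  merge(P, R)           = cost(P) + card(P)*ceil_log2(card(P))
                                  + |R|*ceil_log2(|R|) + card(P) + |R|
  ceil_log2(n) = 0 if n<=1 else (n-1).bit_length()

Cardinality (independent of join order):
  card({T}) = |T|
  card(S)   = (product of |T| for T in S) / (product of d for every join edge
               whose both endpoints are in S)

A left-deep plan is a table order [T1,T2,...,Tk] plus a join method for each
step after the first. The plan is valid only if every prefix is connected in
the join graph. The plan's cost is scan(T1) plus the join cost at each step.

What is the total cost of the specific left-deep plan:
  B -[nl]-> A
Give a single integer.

step 1: scan B: cost=250, card=250
step 2: join A via nl
    card(P join A) = 250*120/(125) = 240
    cost = 250 + 250*120 = 30250

30250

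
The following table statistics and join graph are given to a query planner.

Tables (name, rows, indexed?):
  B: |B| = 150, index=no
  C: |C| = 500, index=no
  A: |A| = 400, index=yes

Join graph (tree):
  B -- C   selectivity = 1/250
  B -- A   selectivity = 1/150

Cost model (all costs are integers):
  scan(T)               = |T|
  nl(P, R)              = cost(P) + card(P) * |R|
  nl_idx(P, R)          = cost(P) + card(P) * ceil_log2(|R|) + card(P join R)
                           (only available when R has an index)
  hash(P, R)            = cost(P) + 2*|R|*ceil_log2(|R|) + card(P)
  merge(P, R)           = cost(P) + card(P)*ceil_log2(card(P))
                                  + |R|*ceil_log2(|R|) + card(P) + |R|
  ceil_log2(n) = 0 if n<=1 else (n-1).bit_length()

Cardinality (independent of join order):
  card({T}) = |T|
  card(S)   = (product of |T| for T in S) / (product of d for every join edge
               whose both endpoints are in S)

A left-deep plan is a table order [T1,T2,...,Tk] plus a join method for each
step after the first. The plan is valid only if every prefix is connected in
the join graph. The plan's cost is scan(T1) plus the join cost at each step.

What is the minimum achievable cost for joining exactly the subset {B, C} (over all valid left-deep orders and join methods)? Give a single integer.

3400

Selinger DP over subsets of {B,C}:
  {B}: scan cost=150, card=150
  {C}: scan cost=500, card=500
  {BC}: card=300; try (B,hash)→3400, (C,merge)→6500, (B,merge)→6850, (C,hash)→9300, (C,nl)→75150, (B,nl)→75500; best=3400 via (B,hash)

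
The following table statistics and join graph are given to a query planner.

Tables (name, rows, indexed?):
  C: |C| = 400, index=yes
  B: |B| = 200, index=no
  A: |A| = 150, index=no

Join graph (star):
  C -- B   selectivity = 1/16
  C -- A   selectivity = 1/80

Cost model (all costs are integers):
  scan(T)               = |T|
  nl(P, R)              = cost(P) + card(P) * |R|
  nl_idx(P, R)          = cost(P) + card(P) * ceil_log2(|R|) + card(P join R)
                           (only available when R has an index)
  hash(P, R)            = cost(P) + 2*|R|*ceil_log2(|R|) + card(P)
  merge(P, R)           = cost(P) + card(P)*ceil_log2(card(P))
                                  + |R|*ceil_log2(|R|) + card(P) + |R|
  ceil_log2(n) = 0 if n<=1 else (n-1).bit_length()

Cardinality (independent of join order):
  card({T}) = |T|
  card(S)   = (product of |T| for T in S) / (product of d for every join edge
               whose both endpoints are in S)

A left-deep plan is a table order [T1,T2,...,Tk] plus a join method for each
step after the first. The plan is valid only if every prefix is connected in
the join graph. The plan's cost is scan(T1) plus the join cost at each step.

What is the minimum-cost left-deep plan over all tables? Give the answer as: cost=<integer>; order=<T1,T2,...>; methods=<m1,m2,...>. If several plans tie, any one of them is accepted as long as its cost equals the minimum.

Selinger DP (subsets sized 1..n):
  {C}: scan cost=400, card=400
  {B}: scan cost=200, card=200
  {A}: scan cost=150, card=150
  {BC}: card=5000; try (B,hash)→4000, (C,merge)→6000, (B,merge)→6200, (C,nl_idx)→7000, (C,hash)→7600, (C,nl)→80200 …(+1); best=4000 via (B,hash)
  {AC}: card=750; try (C,nl_idx)→2250, (A,hash)→3200, (C,merge)→5500, (A,merge)→5750, (C,hash)→7500, (C,nl)→60150 …(+1); best=2250 via (C,nl_idx)
  {ABC}: card=9375; try (B,hash)→6200, (A,hash)→11400, (B,merge)→12300, (A,merge)→75350, (B,nl)→152250, (A,nl)→754000; best=6200 via (B,hash)

cost=6200; order=A,C,B; methods=nl_idx,hash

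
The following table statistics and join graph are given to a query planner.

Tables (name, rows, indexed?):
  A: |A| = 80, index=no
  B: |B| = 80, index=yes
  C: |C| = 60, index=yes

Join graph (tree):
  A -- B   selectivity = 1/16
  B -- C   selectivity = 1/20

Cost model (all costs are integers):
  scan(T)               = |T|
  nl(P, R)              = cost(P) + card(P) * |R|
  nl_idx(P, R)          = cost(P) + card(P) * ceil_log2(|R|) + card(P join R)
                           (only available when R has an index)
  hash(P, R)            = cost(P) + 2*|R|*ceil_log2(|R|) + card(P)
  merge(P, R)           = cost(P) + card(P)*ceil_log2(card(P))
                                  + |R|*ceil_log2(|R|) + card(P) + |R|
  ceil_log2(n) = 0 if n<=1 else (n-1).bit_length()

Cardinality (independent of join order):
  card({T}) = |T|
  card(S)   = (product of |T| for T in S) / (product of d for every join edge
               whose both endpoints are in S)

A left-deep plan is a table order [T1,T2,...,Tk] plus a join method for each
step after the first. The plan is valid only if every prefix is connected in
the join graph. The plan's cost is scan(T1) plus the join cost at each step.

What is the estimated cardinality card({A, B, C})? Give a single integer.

Tables in S: A(80), B(80), C(60)
Edges inside S: A-B(d=16), B-C(d=20)
numerator = 80 * 80 * 60 = 384000
denominator = 16 * 20 = 320
card(S) = 384000 / 320 = 1200

1200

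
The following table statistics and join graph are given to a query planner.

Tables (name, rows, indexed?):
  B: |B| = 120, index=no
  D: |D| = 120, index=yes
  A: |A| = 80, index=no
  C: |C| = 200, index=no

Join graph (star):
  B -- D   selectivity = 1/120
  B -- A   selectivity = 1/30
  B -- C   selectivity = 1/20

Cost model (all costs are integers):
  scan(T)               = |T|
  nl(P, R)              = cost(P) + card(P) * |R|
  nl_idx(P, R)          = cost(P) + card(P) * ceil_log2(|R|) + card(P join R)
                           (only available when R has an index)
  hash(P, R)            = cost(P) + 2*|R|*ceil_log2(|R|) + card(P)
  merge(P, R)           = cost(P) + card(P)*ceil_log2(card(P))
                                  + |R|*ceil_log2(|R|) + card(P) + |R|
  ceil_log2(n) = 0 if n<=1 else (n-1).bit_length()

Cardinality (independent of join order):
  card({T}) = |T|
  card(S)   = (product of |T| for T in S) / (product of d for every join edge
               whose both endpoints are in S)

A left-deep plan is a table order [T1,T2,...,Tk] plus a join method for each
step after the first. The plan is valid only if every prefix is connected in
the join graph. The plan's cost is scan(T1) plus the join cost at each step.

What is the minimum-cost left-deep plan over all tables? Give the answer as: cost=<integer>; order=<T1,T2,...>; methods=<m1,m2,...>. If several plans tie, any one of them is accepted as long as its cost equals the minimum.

Selinger DP (subsets sized 1..n):
  {B}: scan cost=120, card=120
  {D}: scan cost=120, card=120
  {A}: scan cost=80, card=80
  {C}: scan cost=200, card=200
  {BD}: card=120; try (D,nl_idx)→1080, (D,hash)→1920, (B,hash)→1920, (D,merge)→2040, (B,merge)→2040, (D,nl)→14520 …(+1); best=1080 via (D,nl_idx)
  {AB}: card=320; try (A,hash)→1360, (B,merge)→1680, (A,merge)→1720, (B,hash)→1840, (B,nl)→9680, (A,nl)→9720; best=1360 via (A,hash)
  {BC}: card=1200; try (B,hash)→2080, (C,merge)→2880, (B,merge)→2960, (C,hash)→3440, (C,nl)→24120, (B,nl)→24200; best=2080 via (B,hash)
  {ABD}: card=320; try (A,hash)→2320, (A,merge)→2680, (D,hash)→3360, (D,nl_idx)→3920, (D,merge)→5520, (A,nl)→10680 …(+1); best=2320 via (A,hash)
  {BCD}: card=1200; try (C,merge)→3840, (C,hash)→4400, (D,hash)→4960, (D,nl_idx)→11680, (D,merge)→17440, (C,nl)→25080 …(+1); best=3840 via (C,merge)
  {ABC}: card=3200; try (A,hash)→4400, (C,hash)→4880, (C,merge)→6360, (A,merge)→17120, (C,nl)→65360, (A,nl)→98080; best=4400 via (A,hash)
  {ABCD}: card=3200; try (C,hash)→5840, (A,hash)→6160, (C,merge)→7320, (D,hash)→9280, (A,merge)→18880, (D,nl_idx)→30000 …(+4); best=5840 via (C,hash)

cost=5840; order=B,D,A,C; methods=nl_idx,hash,hash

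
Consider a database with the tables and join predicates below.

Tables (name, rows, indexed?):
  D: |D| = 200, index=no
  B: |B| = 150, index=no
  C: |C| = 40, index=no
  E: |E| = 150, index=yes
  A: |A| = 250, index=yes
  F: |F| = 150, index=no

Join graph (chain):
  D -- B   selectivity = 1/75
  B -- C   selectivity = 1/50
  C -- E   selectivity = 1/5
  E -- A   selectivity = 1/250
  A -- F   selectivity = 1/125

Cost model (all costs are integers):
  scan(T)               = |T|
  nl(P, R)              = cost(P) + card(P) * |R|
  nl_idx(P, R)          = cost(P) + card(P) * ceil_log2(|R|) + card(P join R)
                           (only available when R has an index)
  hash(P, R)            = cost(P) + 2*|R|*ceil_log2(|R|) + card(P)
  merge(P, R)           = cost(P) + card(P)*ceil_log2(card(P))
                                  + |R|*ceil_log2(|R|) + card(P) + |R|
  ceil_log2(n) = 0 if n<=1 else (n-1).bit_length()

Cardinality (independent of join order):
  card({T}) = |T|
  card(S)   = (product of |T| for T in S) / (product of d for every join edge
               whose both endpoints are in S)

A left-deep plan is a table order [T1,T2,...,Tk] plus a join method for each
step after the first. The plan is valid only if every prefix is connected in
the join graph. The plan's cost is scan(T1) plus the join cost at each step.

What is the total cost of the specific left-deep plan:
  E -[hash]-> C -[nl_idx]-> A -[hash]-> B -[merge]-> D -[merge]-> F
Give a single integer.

step 1: scan E: cost=150, card=150
step 2: join C via hash
    card(P join C) = 150*40/(5) = 1200
    cost = 150 + 2*40*6 + 150 = 780
step 3: join A via nl_idx
    card(P join A) = 1200*250/(250) = 1200
    cost = 780 + 1200*8 + 1200 = 11580
step 4: join B via hash
    card(P join B) = 1200*150/(50) = 3600
    cost = 11580 + 2*150*8 + 1200 = 15180
step 5: join D via merge
    card(P join D) = 3600*200/(75) = 9600
    cost = 15180 + 3600*12 + 200*8 + 3600 + 200 = 63780
step 6: join F via merge
    card(P join F) = 9600*150/(125) = 11520
    cost = 63780 + 9600*14 + 150*8 + 9600 + 150 = 209130

209130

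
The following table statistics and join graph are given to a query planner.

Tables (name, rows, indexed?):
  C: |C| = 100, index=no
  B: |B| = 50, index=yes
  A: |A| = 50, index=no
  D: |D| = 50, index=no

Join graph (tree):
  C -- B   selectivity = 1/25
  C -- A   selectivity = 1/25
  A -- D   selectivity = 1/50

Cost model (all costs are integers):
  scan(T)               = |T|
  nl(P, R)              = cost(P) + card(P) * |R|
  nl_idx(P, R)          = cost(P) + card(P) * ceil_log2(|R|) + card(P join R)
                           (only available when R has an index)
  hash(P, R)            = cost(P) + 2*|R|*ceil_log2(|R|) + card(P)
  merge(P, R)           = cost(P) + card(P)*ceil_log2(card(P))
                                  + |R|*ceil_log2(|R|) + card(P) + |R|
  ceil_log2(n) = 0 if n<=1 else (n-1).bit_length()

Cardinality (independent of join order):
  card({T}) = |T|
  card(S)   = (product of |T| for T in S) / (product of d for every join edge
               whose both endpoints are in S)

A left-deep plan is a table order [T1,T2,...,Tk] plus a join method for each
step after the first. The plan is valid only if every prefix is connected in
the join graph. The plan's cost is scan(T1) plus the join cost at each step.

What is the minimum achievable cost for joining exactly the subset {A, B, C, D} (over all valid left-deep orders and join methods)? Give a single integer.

2400

Selinger DP over subsets of {A,B,C,D}:
  {C}: scan cost=100, card=100
  {B}: scan cost=50, card=50
  {A}: scan cost=50, card=50
  {D}: scan cost=50, card=50
  {BC}: card=200; try (B,hash)→800, (B,nl_idx)→900, (C,merge)→1200, (B,merge)→1250, (C,hash)→1500, (C,nl)→5050 …(+1); best=800 via (B,hash)
  {AC}: card=200; try (A,hash)→800, (C,merge)→1200, (A,merge)→1250, (C,hash)→1500, (C,nl)→5050, (A,nl)→5100; best=800 via (A,hash)
  {AD}: card=50; try (D,hash)→700, (A,hash)→700, (D,merge)→750, (A,merge)→750, (D,nl)→2550, (A,nl)→2550; best=700 via (D,hash)
  {ABC}: card=400; try (B,hash)→1600, (A,hash)→1600, (B,nl_idx)→2400, (B,merge)→2950, (A,merge)→2950, (B,nl)→10800 …(+1); best=1600 via (B,hash)
  {ACD}: card=200; try (D,hash)→1600, (C,merge)→1850, (C,hash)→2150, (D,merge)→2950, (C,nl)→5700, (D,nl)→10800; best=1600 via (D,hash)
  {ABCD}: card=400; try (B,hash)→2400, (D,hash)→2600, (B,nl_idx)→3200, (B,merge)→3750, (D,merge)→5950, (B,nl)→11600 …(+1); best=2400 via (B,hash)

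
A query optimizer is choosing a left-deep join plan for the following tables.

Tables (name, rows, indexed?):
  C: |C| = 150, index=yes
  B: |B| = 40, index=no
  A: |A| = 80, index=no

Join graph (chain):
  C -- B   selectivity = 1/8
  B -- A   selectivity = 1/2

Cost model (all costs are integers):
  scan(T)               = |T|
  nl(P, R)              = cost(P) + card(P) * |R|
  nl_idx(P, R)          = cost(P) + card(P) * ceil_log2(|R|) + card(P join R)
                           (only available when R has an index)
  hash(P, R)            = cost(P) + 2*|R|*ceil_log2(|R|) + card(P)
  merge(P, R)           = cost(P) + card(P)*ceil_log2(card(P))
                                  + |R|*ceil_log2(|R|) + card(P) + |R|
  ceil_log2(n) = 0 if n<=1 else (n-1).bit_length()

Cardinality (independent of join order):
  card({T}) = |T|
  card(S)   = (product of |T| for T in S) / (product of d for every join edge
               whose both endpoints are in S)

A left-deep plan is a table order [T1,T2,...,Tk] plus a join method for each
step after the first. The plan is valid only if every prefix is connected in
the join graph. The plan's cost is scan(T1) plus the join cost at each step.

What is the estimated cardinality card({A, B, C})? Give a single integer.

Tables in S: A(80), B(40), C(150)
Edges inside S: C-B(d=8), B-A(d=2)
numerator = 80 * 40 * 150 = 480000
denominator = 8 * 2 = 16
card(S) = 480000 / 16 = 30000

30000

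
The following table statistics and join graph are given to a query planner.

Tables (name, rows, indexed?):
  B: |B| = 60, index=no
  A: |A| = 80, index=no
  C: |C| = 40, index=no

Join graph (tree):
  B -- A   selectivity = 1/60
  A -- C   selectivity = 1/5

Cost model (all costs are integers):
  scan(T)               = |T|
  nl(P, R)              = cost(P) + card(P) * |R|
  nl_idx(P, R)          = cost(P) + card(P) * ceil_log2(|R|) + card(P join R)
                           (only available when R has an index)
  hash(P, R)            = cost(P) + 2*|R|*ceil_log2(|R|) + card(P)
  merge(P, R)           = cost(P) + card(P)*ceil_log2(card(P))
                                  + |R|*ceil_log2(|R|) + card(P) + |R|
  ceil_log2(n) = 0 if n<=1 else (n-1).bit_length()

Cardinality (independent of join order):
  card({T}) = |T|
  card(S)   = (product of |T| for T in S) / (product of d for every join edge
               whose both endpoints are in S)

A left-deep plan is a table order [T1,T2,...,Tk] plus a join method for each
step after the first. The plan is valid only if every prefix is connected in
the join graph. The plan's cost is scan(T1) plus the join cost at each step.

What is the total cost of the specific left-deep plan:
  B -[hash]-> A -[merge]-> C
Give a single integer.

step 1: scan B: cost=60, card=60
step 2: join A via hash
    card(P join A) = 60*80/(60) = 80
    cost = 60 + 2*80*7 + 60 = 1240
step 3: join C via merge
    card(P join C) = 80*40/(5) = 640
    cost = 1240 + 80*7 + 40*6 + 80 + 40 = 2160

2160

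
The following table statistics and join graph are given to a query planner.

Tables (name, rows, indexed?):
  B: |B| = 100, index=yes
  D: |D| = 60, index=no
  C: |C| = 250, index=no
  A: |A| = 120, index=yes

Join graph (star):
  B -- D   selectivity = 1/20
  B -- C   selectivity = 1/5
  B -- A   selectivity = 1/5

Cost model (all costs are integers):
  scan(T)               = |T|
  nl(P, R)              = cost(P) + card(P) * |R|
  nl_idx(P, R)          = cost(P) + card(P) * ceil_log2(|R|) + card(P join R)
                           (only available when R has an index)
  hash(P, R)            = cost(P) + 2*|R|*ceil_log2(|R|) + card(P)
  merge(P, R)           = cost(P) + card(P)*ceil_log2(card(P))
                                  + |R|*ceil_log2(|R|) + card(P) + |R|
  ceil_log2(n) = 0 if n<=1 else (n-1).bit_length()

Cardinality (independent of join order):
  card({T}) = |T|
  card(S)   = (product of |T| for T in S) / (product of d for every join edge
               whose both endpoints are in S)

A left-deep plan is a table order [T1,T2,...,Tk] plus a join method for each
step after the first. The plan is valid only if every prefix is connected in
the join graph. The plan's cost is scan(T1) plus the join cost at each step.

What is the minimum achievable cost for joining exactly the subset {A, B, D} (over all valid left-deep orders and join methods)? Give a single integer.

Selinger DP over subsets of {A,B,D}:
  {B}: scan cost=100, card=100
  {D}: scan cost=60, card=60
  {A}: scan cost=120, card=120
  {BD}: card=300; try (B,nl_idx)→780, (D,hash)→920, (B,merge)→1280, (D,merge)→1320, (B,hash)→1520, (B,nl)→6060 …(+1); best=780 via (B,nl_idx)
  {AB}: card=2400; try (B,hash)→1640, (A,merge)→1860, (B,merge)→1880, (A,hash)→1880, (A,nl_idx)→3200, (B,nl_idx)→3360 …(+2); best=1640 via (B,hash)
  {ABD}: card=7200; try (A,hash)→2760, (A,merge)→4740, (D,hash)→4760, (A,nl_idx)→10080, (D,merge)→33260, (A,nl)→36780 …(+1); best=2760 via (A,hash)

2760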